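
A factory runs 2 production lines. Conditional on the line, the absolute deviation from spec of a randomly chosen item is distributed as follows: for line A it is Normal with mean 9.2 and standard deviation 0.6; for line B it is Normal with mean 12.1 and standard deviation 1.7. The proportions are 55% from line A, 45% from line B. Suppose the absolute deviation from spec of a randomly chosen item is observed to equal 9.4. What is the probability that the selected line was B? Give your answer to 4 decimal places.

0.0796

Likelihoods f(9.4 | ·): A: 0.628972; B: 0.0664828.
Posterior ∝ prior × likelihood. Numerator for B: 0.45·0.0664828 = 0.0299172.
Normalizing constant: 0.55·0.628972 + 0.45·0.0664828 = 0.375852.
P(B | observation) = 0.0299172 / 0.375852 = 0.0795985.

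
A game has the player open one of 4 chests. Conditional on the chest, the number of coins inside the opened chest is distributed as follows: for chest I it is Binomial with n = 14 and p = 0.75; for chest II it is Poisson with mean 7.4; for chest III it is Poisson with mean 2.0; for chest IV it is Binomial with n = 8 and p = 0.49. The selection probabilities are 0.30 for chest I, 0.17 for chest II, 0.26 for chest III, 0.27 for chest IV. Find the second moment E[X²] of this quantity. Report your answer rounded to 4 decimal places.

50.6784

For each component E[X²] = Var + (mean)², giving I: 112.875; II: 62.16; III: 6; IV: 17.3656.
Overall E[X²] = 0.3·112.875 + 0.17·62.16 + 0.26·6 + 0.27·17.3656 = 50.6784.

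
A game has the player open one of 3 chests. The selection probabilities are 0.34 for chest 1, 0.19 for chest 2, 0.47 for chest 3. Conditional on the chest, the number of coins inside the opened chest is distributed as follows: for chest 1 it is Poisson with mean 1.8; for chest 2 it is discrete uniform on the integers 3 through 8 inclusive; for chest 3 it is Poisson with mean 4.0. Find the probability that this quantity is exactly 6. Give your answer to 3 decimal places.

0.083

Conditional on each chest, P(X = 6): 1: 0.00780859; 2: 0.166667; 3: 0.104196.
By total probability, P(X = 6) = 0.34·0.00780859 + 0.19·0.166667 + 0.47·0.104196 = 0.0832935.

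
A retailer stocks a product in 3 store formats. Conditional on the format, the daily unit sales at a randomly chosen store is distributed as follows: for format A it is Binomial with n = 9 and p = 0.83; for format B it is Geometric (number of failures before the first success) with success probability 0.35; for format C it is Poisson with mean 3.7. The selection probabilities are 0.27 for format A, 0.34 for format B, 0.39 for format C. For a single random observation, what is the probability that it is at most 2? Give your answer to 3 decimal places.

Conditional on each format, P(X ≤ 2): A: 0.000107095; B: 0.725375; C: 0.285433.
By total probability, P(X ≤ 2) = 0.27·0.000107095 + 0.34·0.725375 + 0.39·0.285433 = 0.357975.

0.358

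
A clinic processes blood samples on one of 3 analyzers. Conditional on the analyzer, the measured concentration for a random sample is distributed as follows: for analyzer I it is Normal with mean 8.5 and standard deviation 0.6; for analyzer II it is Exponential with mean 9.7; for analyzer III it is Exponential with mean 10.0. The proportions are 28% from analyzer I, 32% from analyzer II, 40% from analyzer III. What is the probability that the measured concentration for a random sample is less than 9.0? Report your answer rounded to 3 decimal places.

Conditional on each analyzer, P(X < 9.0): I: 0.797672; II: 0.604591; III: 0.59343.
By total probability, P(X < 9.0) = 0.28·0.797672 + 0.32·0.604591 + 0.4·0.59343 = 0.654189.

0.654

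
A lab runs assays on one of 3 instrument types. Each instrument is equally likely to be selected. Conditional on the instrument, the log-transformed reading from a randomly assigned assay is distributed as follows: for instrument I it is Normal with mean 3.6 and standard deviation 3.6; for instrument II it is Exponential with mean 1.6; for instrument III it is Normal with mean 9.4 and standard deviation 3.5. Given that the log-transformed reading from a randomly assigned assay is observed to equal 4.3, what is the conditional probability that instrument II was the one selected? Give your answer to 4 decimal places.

Likelihoods f(4.3 | ·): I: 0.108742; II: 0.0425318; III: 0.0394258.
Posterior ∝ prior × likelihood. Numerator for II: 0.333333·0.0425318 = 0.0141773.
Normalizing constant: 0.333333·0.108742 + 0.333333·0.0425318 + 0.333333·0.0394258 = 0.0635666.
P(II | observation) = 0.0141773 / 0.0635666 = 0.22303.

0.2230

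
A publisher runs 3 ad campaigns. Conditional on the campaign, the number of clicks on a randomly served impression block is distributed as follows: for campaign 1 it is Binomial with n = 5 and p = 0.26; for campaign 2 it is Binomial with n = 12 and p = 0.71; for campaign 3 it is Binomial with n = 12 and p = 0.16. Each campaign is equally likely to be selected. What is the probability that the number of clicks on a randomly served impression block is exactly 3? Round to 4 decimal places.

Conditional on each campaign, P(X = 3): 1: 0.0962462; 2: 0.0011423; 3: 0.187627.
By total probability, P(X = 3) = 0.333333·0.0962462 + 0.333333·0.0011423 + 0.333333·0.187627 = 0.0950053.

0.0950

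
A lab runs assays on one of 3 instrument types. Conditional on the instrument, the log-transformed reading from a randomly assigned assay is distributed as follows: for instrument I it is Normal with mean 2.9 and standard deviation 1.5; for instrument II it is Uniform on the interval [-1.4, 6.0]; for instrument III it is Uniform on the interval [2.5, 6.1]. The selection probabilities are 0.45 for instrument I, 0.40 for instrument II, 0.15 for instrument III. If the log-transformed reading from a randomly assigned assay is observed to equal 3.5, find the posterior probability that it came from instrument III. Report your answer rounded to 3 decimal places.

Likelihoods f(3.5 | ·): I: 0.245513; II: 0.135135; III: 0.277778.
Posterior ∝ prior × likelihood. Numerator for III: 0.15·0.277778 = 0.0416667.
Normalizing constant: 0.45·0.245513 + 0.4·0.135135 + 0.15·0.277778 = 0.206202.
P(III | observation) = 0.0416667 / 0.206202 = 0.202067.

0.202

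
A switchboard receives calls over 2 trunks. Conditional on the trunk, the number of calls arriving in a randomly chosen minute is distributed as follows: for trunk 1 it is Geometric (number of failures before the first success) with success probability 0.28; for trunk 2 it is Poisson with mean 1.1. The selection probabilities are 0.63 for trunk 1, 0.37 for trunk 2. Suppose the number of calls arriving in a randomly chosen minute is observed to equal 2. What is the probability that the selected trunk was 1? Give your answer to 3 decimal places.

0.551

Likelihoods P(X=2 | ·): 1: 0.145152; 2: 0.201387.
Posterior ∝ prior × likelihood. Numerator for 1: 0.63·0.145152 = 0.0914458.
Normalizing constant: 0.63·0.145152 + 0.37·0.201387 = 0.165959.
P(1 | observation) = 0.0914458 / 0.165959 = 0.551014.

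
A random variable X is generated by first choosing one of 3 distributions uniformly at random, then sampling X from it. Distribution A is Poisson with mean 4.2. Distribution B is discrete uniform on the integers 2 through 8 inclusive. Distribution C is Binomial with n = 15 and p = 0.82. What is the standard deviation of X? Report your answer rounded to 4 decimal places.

4.0931

Per component, A: μ=4.2, E[X²]=21.84; B: μ=5, E[X²]=29; C: μ=12.3, E[X²]=153.504.
E[X] = 0.333333·4.2 + 0.333333·5 + 0.333333·12.3 = 7.16667.
E[X²] = 0.333333·21.84 + 0.333333·29 + 0.333333·153.504 = 68.1147.
Var(X) = E[X²] − (E[X])² = 68.1147 − 51.3611 = 16.7536.
SD(X) = √16.7536 = 4.09311.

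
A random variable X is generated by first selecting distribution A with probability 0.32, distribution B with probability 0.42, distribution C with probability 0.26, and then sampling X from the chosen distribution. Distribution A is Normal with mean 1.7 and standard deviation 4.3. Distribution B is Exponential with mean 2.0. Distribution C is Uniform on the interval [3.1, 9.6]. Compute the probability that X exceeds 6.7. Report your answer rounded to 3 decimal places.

0.170

Conditional on each component, P(X > 6.7): A: 0.122457; B: 0.0350844; C: 0.446154.
By total probability, P(X > 6.7) = 0.32·0.122457 + 0.42·0.0350844 + 0.26·0.446154 = 0.169922.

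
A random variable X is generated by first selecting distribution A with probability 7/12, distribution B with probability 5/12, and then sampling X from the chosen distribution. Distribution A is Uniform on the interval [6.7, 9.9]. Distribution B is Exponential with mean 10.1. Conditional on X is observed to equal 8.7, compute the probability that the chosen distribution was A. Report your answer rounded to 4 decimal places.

0.9127

Likelihoods f(8.7 | ·): A: 0.3125; B: 0.0418392.
Posterior ∝ prior × likelihood. Numerator for A: 0.583333·0.3125 = 0.182292.
Normalizing constant: 0.583333·0.3125 + 0.416667·0.0418392 = 0.199725.
P(A | observation) = 0.182292 / 0.199725 = 0.912715.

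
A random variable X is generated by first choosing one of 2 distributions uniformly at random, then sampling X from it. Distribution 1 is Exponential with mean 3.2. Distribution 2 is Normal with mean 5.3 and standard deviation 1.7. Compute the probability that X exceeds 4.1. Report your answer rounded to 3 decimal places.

0.519

Conditional on each component, P(X > 4.1): 1: 0.27769; 2: 0.759869.
By total probability, P(X > 4.1) = 0.5·0.27769 + 0.5·0.759869 = 0.51878.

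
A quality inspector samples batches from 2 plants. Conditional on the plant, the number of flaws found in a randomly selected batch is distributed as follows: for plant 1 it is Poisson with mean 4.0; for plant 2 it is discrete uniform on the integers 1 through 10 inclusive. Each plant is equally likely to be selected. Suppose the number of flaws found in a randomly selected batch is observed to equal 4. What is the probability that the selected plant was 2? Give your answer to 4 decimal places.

0.3386

Likelihoods P(X=4 | ·): 1: 0.195367; 2: 0.1.
Posterior ∝ prior × likelihood. Numerator for 2: 0.5·0.1 = 0.05.
Normalizing constant: 0.5·0.195367 + 0.5·0.1 = 0.147683.
P(2 | observation) = 0.05 / 0.147683 = 0.338562.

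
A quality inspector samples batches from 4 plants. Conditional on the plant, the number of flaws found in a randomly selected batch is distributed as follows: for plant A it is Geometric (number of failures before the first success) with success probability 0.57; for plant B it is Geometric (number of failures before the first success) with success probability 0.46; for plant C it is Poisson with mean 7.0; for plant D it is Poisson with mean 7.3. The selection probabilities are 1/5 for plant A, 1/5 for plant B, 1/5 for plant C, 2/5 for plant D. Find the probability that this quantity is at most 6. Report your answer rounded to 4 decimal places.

0.6491

Conditional on each plant, P(X ≤ 6): A: 0.997282; B: 0.986611; C: 0.449711; D: 0.406032.
By total probability, P(X ≤ 6) = 0.2·0.997282 + 0.2·0.986611 + 0.2·0.449711 + 0.4·0.406032 = 0.649134.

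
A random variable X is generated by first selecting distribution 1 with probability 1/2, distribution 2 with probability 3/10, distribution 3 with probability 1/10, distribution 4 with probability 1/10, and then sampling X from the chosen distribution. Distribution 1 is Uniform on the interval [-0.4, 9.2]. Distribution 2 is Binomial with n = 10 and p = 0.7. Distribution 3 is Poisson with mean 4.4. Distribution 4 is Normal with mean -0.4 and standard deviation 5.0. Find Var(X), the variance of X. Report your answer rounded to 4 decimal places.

Per component, 1: μ=4.4, E[X²]=27.04; 2: μ=7, E[X²]=51.1; 3: μ=4.4, E[X²]=23.76; 4: μ=-0.4, E[X²]=25.16.
E[X] = 0.5·4.4 + 0.3·7 + 0.1·4.4 + 0.1·-0.4 = 4.7.
E[X²] = 0.5·27.04 + 0.3·51.1 + 0.1·23.76 + 0.1·25.16 = 33.742.
Var(X) = E[X²] − (E[X])² = 33.742 − 22.09 = 11.652.

11.6520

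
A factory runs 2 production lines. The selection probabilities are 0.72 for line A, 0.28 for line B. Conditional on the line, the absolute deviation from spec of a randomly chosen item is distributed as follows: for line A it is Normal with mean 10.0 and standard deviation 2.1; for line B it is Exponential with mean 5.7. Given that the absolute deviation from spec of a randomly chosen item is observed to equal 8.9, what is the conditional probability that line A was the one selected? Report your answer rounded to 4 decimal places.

0.9204

Likelihoods f(8.9 | ·): A: 0.165619; B: 0.0368143.
Posterior ∝ prior × likelihood. Numerator for A: 0.72·0.165619 = 0.119246.
Normalizing constant: 0.72·0.165619 + 0.28·0.0368143 = 0.129554.
P(A | observation) = 0.119246 / 0.129554 = 0.920435.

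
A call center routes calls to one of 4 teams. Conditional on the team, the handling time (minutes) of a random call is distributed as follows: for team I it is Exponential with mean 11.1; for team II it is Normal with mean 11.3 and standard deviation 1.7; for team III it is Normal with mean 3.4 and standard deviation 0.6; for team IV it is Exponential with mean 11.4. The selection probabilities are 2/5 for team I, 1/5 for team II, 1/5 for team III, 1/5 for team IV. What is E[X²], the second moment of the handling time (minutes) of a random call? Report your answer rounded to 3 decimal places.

For each component E[X²] = Var + (mean)², giving I: 246.42; II: 130.58; III: 11.92; IV: 259.92.
Overall E[X²] = 0.4·246.42 + 0.2·130.58 + 0.2·11.92 + 0.2·259.92 = 179.052.

179.052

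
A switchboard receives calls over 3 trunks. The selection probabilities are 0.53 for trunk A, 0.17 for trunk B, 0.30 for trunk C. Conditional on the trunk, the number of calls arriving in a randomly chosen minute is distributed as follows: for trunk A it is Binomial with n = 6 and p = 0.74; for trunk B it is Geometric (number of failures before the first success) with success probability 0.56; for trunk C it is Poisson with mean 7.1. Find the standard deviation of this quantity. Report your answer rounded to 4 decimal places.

2.7096

Per component, A: μ=4.44, E[X²]=20.868; B: μ=0.785714, E[X²]=2.02041; C: μ=7.1, E[X²]=57.51.
E[X] = 0.53·4.44 + 0.17·0.785714 + 0.3·7.1 = 4.61677.
E[X²] = 0.53·20.868 + 0.17·2.02041 + 0.3·57.51 = 28.6565.
Var(X) = E[X²] − (E[X])² = 28.6565 − 21.3146 = 7.34193.
SD(X) = √7.34193 = 2.7096.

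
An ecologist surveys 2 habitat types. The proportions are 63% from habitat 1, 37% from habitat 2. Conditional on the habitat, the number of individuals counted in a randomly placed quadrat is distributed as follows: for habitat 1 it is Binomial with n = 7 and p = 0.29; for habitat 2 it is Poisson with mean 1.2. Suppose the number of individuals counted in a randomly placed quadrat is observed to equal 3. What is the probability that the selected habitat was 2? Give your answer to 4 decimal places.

0.1902

Likelihoods P(X=3 | ·): 1: 0.216918; 2: 0.0867439.
Posterior ∝ prior × likelihood. Numerator for 2: 0.37·0.0867439 = 0.0320953.
Normalizing constant: 0.63·0.216918 + 0.37·0.0867439 = 0.168754.
P(2 | observation) = 0.0320953 / 0.168754 = 0.19019.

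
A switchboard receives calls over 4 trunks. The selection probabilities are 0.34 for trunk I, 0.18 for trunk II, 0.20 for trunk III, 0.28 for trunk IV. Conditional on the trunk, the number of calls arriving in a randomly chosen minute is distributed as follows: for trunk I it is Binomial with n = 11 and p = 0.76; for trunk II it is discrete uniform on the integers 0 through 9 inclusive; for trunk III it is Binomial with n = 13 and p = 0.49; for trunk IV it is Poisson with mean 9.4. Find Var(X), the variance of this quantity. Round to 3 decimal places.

Per component, I: μ=8.36, E[X²]=71.896; II: μ=4.5, E[X²]=28.5; III: μ=6.37, E[X²]=43.8256; IV: μ=9.4, E[X²]=97.76.
E[X] = 0.34·8.36 + 0.18·4.5 + 0.2·6.37 + 0.28·9.4 = 7.5584.
E[X²] = 0.34·71.896 + 0.18·28.5 + 0.2·43.8256 + 0.28·97.76 = 65.7126.
Var(X) = E[X²] − (E[X])² = 65.7126 − 57.1294 = 8.58315.

8.583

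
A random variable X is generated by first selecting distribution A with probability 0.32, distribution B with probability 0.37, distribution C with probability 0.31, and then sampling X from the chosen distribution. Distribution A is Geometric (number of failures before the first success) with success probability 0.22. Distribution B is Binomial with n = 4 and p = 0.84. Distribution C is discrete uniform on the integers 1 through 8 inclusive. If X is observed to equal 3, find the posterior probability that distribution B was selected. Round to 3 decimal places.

0.660

Likelihoods P(X=3 | ·): A: 0.104401; B: 0.379331; C: 0.125.
Posterior ∝ prior × likelihood. Numerator for B: 0.37·0.379331 = 0.140352.
Normalizing constant: 0.32·0.104401 + 0.37·0.379331 + 0.31·0.125 = 0.212511.
P(B | observation) = 0.140352 / 0.212511 = 0.660448.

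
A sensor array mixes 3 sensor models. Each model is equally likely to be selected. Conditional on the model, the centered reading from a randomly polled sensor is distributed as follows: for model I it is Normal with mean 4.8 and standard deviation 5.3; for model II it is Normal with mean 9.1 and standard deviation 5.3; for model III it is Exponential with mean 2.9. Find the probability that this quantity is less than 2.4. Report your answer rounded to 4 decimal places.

0.3304

Conditional on each model, P(X < 2.4): I: 0.325336; II: 0.103088; III: 0.562897.
By total probability, P(X < 2.4) = 0.333333·0.325336 + 0.333333·0.103088 + 0.333333·0.562897 = 0.33044.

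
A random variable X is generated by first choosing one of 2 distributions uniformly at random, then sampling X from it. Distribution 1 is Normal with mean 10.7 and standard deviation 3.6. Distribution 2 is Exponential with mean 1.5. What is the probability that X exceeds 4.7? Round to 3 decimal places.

Conditional on each component, P(X > 4.7): 1: 0.95221; 2: 0.0435723.
By total probability, P(X > 4.7) = 0.5·0.95221 + 0.5·0.0435723 = 0.497891.

0.498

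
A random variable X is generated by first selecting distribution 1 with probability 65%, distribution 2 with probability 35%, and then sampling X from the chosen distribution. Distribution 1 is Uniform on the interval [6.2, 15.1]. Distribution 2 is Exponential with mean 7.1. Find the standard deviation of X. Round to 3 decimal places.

4.980

Per component, 1: μ=10.65, E[X²]=120.023; 2: μ=7.1, E[X²]=100.82.
E[X] = 0.65·10.65 + 0.35·7.1 = 9.4075.
E[X²] = 0.65·120.023 + 0.35·100.82 = 113.302.
Var(X) = E[X²] − (E[X])² = 113.302 − 88.5011 = 24.8011.
SD(X) = √24.8011 = 4.98007.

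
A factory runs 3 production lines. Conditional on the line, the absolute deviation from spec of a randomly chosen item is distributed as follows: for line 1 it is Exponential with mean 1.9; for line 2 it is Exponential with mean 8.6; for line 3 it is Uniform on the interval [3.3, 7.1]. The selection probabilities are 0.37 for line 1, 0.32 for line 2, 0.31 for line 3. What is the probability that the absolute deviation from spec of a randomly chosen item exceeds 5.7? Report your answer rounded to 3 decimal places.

Conditional on each line, P(X > 5.7): 1: 0.0497871; 2: 0.515411; 3: 0.368421.
By total probability, P(X > 5.7) = 0.37·0.0497871 + 0.32·0.515411 + 0.31·0.368421 = 0.297563.

0.298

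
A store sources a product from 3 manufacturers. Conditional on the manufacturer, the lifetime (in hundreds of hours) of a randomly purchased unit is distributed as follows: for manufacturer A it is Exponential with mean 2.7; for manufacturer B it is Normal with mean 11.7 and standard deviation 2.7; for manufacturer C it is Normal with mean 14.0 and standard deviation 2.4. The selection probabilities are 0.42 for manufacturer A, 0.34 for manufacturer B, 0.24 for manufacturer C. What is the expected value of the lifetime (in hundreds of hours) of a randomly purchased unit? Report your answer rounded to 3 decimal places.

8.472

Component means — A: 2.7; B: 11.7; C: 14.
E[X] = 0.42·2.7 + 0.34·11.7 + 0.24·14 = 8.472.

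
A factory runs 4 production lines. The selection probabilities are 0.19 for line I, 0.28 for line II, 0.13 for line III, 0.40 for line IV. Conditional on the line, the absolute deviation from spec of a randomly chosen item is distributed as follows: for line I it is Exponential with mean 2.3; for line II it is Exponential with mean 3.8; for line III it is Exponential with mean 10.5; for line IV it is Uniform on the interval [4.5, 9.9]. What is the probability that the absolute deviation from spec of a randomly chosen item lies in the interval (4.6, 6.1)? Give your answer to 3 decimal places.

Conditional on each line, P(4.6 < X < 6.1): I: 0.0648375; II: 0.0972037; III: 0.0858989; IV: 0.277778.
By total probability, P(4.6 < X < 6.1) = 0.19·0.0648375 + 0.28·0.0972037 + 0.13·0.0858989 + 0.4·0.277778 = 0.161814.

0.162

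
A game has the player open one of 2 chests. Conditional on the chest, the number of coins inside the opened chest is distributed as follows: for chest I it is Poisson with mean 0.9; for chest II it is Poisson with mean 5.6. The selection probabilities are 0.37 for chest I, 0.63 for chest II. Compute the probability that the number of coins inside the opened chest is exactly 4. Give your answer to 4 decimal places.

0.0996

Conditional on each chest, P(X = 4): I: 0.0111146; II: 0.151528.
By total probability, P(X = 4) = 0.37·0.0111146 + 0.63·0.151528 = 0.0995748.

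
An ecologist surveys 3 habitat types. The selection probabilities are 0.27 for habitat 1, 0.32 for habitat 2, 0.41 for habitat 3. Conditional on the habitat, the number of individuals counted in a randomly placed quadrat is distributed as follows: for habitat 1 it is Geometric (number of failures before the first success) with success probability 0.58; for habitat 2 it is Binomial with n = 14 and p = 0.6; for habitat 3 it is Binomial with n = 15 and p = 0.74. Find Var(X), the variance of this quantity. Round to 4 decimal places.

Per component, 1: μ=0.724138, E[X²]=1.77289; 2: μ=8.4, E[X²]=73.92; 3: μ=11.1, E[X²]=126.096.
E[X] = 0.27·0.724138 + 0.32·8.4 + 0.41·11.1 = 7.43452.
E[X²] = 0.27·1.77289 + 0.32·73.92 + 0.41·126.096 = 75.8324.
Var(X) = E[X²] − (E[X])² = 75.8324 − 55.272 = 20.5604.

20.5604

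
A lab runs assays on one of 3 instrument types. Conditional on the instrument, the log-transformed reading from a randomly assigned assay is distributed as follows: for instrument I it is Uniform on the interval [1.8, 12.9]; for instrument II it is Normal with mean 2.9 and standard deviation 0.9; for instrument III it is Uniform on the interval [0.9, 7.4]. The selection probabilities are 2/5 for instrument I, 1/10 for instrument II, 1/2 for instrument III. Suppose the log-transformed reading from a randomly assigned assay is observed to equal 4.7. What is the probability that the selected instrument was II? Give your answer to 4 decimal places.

Likelihoods f(4.7 | ·): I: 0.0900901; II: 0.05999; III: 0.153846.
Posterior ∝ prior × likelihood. Numerator for II: 0.1·0.05999 = 0.005999.
Normalizing constant: 0.4·0.0900901 + 0.1·0.05999 + 0.5·0.153846 = 0.118958.
P(II | observation) = 0.005999 / 0.118958 = 0.0504295.

0.0504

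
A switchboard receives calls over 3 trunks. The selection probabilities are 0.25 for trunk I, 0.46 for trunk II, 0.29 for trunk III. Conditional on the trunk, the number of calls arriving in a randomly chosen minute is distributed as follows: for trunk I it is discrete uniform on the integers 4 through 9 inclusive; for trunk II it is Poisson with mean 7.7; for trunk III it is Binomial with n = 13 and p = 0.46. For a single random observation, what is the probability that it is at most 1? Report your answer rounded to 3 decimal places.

0.003

Conditional on each trunk, P(X ≤ 1): I: 0; II: 0.0039396; III: 0.00400842.
By total probability, P(X ≤ 1) = 0.25·0 + 0.46·0.0039396 + 0.29·0.00400842 = 0.00297465.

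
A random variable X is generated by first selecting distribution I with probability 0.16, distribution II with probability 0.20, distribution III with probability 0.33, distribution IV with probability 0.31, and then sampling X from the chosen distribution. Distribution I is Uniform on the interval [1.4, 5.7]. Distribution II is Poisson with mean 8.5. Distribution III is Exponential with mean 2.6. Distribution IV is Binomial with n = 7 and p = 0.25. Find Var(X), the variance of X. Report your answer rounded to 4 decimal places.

Per component, I: μ=3.55, E[X²]=14.1433; II: μ=8.5, E[X²]=80.75; III: μ=2.6, E[X²]=13.52; IV: μ=1.75, E[X²]=4.375.
E[X] = 0.16·3.55 + 0.2·8.5 + 0.33·2.6 + 0.31·1.75 = 3.6685.
E[X²] = 0.16·14.1433 + 0.2·80.75 + 0.33·13.52 + 0.31·4.375 = 24.2308.
Var(X) = E[X²] − (E[X])² = 24.2308 − 13.4579 = 10.7729.

10.7729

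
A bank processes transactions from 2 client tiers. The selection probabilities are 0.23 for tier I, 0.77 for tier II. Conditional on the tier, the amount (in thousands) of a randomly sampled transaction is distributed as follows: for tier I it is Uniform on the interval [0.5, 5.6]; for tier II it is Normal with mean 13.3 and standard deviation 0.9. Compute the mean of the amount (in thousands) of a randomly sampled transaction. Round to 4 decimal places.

Component means — I: 3.05; II: 13.3.
E[X] = 0.23·3.05 + 0.77·13.3 = 10.9425.

10.9425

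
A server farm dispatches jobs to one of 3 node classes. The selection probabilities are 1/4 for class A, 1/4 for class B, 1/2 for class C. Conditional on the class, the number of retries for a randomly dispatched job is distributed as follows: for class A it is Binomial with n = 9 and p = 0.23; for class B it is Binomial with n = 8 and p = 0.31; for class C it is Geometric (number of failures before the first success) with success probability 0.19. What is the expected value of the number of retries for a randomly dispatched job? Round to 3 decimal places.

Component means — A: 2.07; B: 2.48; C: 4.26316.
E[X] = 0.25·2.07 + 0.25·2.48 + 0.5·4.26316 = 3.26908.

3.269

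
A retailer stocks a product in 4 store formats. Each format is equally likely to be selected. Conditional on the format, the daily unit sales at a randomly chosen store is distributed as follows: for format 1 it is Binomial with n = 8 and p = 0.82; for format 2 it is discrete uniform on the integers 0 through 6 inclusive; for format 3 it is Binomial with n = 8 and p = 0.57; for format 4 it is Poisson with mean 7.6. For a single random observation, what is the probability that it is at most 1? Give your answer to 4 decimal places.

Conditional on each format, P(X ≤ 1): 1: 4.12636e-05; 2: 0.285714; 3: 0.0135637; 4: 0.00430388.
By total probability, P(X ≤ 1) = 0.25·4.12636e-05 + 0.25·0.285714 + 0.25·0.0135637 + 0.25·0.00430388 = 0.0759058.

0.0759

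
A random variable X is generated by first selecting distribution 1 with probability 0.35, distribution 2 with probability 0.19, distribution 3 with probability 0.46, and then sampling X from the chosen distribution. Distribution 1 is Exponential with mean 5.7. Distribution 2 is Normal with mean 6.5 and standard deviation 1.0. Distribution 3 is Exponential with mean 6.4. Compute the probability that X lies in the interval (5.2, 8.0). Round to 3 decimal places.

0.286

Conditional on each component, P(5.2 < X < 8.0): 1: 0.155874; 2: 0.836392; 3: 0.157243.
By total probability, P(5.2 < X < 8.0) = 0.35·0.155874 + 0.19·0.836392 + 0.46·0.157243 = 0.285802.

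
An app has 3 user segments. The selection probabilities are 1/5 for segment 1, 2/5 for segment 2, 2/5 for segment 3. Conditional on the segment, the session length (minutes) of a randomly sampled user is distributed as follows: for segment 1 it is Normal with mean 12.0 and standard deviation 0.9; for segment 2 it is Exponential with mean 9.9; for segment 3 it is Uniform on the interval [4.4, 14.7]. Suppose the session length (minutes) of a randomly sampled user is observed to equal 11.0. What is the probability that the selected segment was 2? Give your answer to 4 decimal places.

Likelihoods f(11.0 | ·): 1: 0.239103; 2: 0.0332518; 3: 0.0970874.
Posterior ∝ prior × likelihood. Numerator for 2: 0.4·0.0332518 = 0.0133007.
Normalizing constant: 0.2·0.239103 + 0.4·0.0332518 + 0.4·0.0970874 = 0.0999562.
P(2 | observation) = 0.0133007 / 0.0999562 = 0.133066.

0.1331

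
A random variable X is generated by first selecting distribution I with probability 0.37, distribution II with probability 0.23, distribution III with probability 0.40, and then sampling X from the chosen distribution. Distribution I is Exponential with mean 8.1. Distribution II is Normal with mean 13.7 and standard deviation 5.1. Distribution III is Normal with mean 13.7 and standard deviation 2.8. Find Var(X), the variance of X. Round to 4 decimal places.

40.7040

Per component, I: μ=8.1, E[X²]=131.22; II: μ=13.7, E[X²]=213.7; III: μ=13.7, E[X²]=195.53.
E[X] = 0.37·8.1 + 0.23·13.7 + 0.4·13.7 = 11.628.
E[X²] = 0.37·131.22 + 0.23·213.7 + 0.4·195.53 = 175.914.
Var(X) = E[X²] − (E[X])² = 175.914 − 135.21 = 40.704.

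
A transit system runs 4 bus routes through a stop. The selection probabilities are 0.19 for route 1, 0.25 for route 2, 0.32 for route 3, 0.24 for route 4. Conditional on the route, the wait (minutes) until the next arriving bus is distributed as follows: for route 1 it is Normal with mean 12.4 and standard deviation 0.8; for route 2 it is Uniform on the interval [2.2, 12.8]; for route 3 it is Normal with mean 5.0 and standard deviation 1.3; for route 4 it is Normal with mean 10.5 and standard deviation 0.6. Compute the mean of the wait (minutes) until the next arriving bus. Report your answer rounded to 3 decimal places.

Component means — 1: 12.4; 2: 7.5; 3: 5; 4: 10.5.
E[X] = 0.19·12.4 + 0.25·7.5 + 0.32·5 + 0.24·10.5 = 8.351.

8.351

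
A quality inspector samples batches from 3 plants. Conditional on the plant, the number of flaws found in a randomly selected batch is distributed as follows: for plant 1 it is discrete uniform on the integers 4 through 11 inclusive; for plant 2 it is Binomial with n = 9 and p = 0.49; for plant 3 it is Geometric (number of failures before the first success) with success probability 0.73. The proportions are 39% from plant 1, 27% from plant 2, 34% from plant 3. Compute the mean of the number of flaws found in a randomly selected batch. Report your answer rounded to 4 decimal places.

Component means — 1: 7.5; 2: 4.41; 3: 0.369863.
E[X] = 0.39·7.5 + 0.27·4.41 + 0.34·0.369863 = 4.24145.

4.2415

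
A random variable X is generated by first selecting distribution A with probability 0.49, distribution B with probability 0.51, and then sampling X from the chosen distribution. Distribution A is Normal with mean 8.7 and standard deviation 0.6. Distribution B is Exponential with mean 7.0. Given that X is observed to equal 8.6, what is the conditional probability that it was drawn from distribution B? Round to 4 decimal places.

Likelihoods f(8.6 | ·): A: 0.655733; B: 0.0418158.
Posterior ∝ prior × likelihood. Numerator for B: 0.51·0.0418158 = 0.021326.
Normalizing constant: 0.49·0.655733 + 0.51·0.0418158 = 0.342635.
P(B | observation) = 0.021326 / 0.342635 = 0.0622413.

0.0622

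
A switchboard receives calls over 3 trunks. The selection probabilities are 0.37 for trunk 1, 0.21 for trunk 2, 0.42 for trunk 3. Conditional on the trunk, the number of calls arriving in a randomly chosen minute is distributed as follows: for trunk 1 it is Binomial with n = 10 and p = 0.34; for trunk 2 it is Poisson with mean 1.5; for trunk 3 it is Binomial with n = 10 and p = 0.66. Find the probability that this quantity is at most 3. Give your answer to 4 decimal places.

0.4057

Conditional on each trunk, P(X ≤ 3): 1: 0.541061; 2: 0.934358; 3: 0.0220422.
By total probability, P(X ≤ 3) = 0.37·0.541061 + 0.21·0.934358 + 0.42·0.0220422 = 0.405665.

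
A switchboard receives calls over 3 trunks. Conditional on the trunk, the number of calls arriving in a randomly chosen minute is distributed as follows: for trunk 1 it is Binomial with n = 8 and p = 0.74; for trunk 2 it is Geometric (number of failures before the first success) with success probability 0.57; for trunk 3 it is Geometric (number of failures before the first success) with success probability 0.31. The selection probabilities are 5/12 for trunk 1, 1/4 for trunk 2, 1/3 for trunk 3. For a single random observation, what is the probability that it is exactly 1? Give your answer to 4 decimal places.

0.1328

Conditional on each trunk, P(X = 1): 1: 0.000475483; 2: 0.2451; 3: 0.2139.
By total probability, P(X = 1) = 0.416667·0.000475483 + 0.25·0.2451 + 0.333333·0.2139 = 0.132773.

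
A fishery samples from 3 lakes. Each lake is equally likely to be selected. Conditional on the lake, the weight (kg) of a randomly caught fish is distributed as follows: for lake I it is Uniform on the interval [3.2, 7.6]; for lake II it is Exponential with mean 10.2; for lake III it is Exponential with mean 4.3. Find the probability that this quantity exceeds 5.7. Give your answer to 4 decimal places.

0.4231

Conditional on each lake, P(X > 5.7): I: 0.431818; II: 0.571881; III: 0.265648.
By total probability, P(X > 5.7) = 0.333333·0.431818 + 0.333333·0.571881 + 0.333333·0.265648 = 0.423116.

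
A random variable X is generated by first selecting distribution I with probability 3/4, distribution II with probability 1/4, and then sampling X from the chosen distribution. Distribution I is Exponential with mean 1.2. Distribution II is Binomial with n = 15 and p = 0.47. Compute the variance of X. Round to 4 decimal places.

8.4308

Per component, I: μ=1.2, E[X²]=2.88; II: μ=7.05, E[X²]=53.439.
E[X] = 0.75·1.2 + 0.25·7.05 = 2.6625.
E[X²] = 0.75·2.88 + 0.25·53.439 = 15.5198.
Var(X) = E[X²] − (E[X])² = 15.5198 − 7.08891 = 8.43084.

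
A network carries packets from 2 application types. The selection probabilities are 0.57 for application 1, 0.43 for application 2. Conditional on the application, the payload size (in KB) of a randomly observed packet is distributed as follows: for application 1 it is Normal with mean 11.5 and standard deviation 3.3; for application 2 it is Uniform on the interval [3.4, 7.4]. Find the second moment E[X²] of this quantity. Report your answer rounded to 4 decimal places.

94.7019

For each component E[X²] = Var + (mean)², giving 1: 143.14; 2: 30.4933.
Overall E[X²] = 0.57·143.14 + 0.43·30.4933 = 94.7019.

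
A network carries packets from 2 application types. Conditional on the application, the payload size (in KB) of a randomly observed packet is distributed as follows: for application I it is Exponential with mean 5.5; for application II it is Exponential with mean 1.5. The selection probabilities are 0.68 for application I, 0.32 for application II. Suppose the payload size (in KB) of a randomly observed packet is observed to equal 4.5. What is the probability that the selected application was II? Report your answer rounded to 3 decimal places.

0.163

Likelihoods f(4.5 | ·): I: 0.0802242; II: 0.0331914.
Posterior ∝ prior × likelihood. Numerator for II: 0.32·0.0331914 = 0.0106212.
Normalizing constant: 0.68·0.0802242 + 0.32·0.0331914 = 0.0651737.
P(II | observation) = 0.0106212 / 0.0651737 = 0.162968.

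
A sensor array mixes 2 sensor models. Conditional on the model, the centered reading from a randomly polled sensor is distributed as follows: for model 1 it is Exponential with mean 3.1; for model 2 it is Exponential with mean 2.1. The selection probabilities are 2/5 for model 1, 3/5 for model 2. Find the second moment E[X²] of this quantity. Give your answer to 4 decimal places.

12.9800

For each component E[X²] = Var + (mean)², giving 1: 19.22; 2: 8.82.
Overall E[X²] = 0.4·19.22 + 0.6·8.82 = 12.98.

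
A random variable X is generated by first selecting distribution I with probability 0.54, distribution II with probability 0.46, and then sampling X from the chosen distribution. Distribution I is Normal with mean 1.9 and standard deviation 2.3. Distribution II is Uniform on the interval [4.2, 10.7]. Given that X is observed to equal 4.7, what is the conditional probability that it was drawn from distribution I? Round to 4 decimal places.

0.3868

Likelihoods f(4.7 | ·): I: 0.0826725; II: 0.153846.
Posterior ∝ prior × likelihood. Numerator for I: 0.54·0.0826725 = 0.0446431.
Normalizing constant: 0.54·0.0826725 + 0.46·0.153846 = 0.115412.
P(I | observation) = 0.0446431 / 0.115412 = 0.386814.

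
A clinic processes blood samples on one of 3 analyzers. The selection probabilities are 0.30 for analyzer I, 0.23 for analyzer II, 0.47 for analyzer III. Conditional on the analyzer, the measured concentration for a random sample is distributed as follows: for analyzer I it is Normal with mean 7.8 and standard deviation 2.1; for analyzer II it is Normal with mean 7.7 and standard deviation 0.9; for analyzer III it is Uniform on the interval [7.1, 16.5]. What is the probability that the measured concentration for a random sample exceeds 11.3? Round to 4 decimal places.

0.2743

Conditional on each analyzer, P(X > 11.3): I: 0.0477904; II: 3.16712e-05; III: 0.553191.
By total probability, P(X > 11.3) = 0.3·0.0477904 + 0.23·3.16712e-05 + 0.47·0.553191 = 0.274344.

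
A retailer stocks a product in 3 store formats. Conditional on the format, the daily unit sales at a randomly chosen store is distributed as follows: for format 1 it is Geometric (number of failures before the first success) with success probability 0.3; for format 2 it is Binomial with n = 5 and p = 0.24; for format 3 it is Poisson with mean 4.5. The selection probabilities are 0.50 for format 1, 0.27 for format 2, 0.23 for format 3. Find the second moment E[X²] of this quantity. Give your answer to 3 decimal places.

12.939

For each component E[X²] = Var + (mean)², giving 1: 13.2222; 2: 2.352; 3: 24.75.
Overall E[X²] = 0.5·13.2222 + 0.27·2.352 + 0.23·24.75 = 12.9387.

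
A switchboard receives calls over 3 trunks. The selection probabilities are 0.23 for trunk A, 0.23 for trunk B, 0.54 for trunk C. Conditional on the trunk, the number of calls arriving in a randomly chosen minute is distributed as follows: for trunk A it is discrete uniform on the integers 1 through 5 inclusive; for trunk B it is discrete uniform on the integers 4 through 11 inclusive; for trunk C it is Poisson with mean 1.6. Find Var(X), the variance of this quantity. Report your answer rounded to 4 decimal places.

Per component, A: μ=3, E[X²]=11; B: μ=7.5, E[X²]=61.5; C: μ=1.6, E[X²]=4.16.
E[X] = 0.23·3 + 0.23·7.5 + 0.54·1.6 = 3.279.
E[X²] = 0.23·11 + 0.23·61.5 + 0.54·4.16 = 18.9214.
Var(X) = E[X²] − (E[X])² = 18.9214 − 10.7518 = 8.16956.

8.1696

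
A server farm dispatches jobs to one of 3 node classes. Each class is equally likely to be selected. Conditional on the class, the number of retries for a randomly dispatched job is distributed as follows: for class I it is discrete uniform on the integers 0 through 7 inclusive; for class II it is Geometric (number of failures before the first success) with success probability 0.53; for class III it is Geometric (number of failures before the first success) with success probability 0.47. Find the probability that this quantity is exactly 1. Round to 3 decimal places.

0.208

Conditional on each class, P(X = 1): I: 0.125; II: 0.2491; III: 0.2491.
By total probability, P(X = 1) = 0.333333·0.125 + 0.333333·0.2491 + 0.333333·0.2491 = 0.207733.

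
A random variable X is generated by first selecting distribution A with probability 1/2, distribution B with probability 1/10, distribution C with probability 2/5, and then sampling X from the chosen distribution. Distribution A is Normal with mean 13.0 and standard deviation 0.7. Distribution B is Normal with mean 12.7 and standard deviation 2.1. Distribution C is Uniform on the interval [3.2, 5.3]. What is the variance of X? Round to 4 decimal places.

Per component, A: μ=13, E[X²]=169.49; B: μ=12.7, E[X²]=165.7; C: μ=4.25, E[X²]=18.43.
E[X] = 0.5·13 + 0.1·12.7 + 0.4·4.25 = 9.47.
E[X²] = 0.5·169.49 + 0.1·165.7 + 0.4·18.43 = 108.687.
Var(X) = E[X²] − (E[X])² = 108.687 − 89.6809 = 19.0061.

19.0061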